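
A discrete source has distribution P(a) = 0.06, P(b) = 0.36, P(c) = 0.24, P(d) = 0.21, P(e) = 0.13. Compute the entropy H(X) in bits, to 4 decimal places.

H = −Σ pᵢ log₂ pᵢ.
−0.06·log₂(0.06) = 0.2435
−0.36·log₂(0.36) = 0.5306
−0.24·log₂(0.24) = 0.4941
−0.21·log₂(0.21) = 0.4728
−0.13·log₂(0.13) = 0.3826
Sum ≈ 2.1238 → 2.1238 bits.

2.1238 bits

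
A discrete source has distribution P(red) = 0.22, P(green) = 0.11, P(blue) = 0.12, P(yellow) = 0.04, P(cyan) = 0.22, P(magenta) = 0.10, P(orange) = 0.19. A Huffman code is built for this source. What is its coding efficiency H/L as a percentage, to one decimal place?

Entropy H = −Σ p log₂ p ≈ 2.6517 bits.
Huffman merges: 1/25+1/10→7/50; 11/100+3/25→23/100; 7/50+19/100→33/100; 11/50+11/50→11/25; 23/100+33/100→14/25; 11/25+14/25→1. L = 27/10 ≈ 2.7000.
Efficiency = H/L = 2.6517/2.7000 = 98.2%.

98.2%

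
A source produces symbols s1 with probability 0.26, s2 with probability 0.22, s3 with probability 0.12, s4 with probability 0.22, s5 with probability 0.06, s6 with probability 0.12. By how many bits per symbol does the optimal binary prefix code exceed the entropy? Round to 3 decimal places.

Entropy H = −Σ p log₂ p ≈ 2.4441 bits.
Huffman merges: 3/50+3/25→9/50; 3/25+9/50→3/10; 11/50+11/50→11/25; 13/50+3/10→14/25; 11/25+14/25→1. L = 62/25 ≈ 2.4800.
L − H = 2.4800 − 2.4441 = 0.036 bits.

0.036 bits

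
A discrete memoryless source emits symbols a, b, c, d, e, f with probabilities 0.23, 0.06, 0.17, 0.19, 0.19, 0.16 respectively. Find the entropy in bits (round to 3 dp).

H = −Σ pᵢ log₂ pᵢ.
−0.23·log₂(0.23) = 0.4877
−0.06·log₂(0.06) = 0.2435
−0.17·log₂(0.17) = 0.4346
−0.19·log₂(0.19) = 0.4552
−0.19·log₂(0.19) = 0.4552
−0.16·log₂(0.16) = 0.4230
Sum ≈ 2.4993 → 2.499 bits.

2.499 bits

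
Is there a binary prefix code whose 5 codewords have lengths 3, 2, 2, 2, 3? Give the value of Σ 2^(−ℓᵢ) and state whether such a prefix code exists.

With common denominator 2^3 = 8: Σ 2^(−ℓᵢ) = 1/8 + 2/8 + 2/8 + 2/8 + 1/8 = 8/8 = 1.
Kraft's inequality requires Σ ≤ 1; here Σ = 1 ≤ 1, so such a prefix code exists.

1; yes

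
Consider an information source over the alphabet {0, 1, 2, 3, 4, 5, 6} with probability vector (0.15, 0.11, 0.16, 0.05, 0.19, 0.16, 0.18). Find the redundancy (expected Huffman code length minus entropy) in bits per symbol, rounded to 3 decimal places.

Entropy H = −Σ p log₂ p ≈ 2.7235 bits.
Huffman merges: 1/20+11/100→4/25; 3/20+4/25→31/100; 4/25+4/25→8/25; 9/50+19/100→37/100; 31/100+8/25→63/100; 37/100+63/100→1. L = 279/100 ≈ 2.7900.
L − H = 2.7900 − 2.7235 = 0.067 bits.

0.067 bits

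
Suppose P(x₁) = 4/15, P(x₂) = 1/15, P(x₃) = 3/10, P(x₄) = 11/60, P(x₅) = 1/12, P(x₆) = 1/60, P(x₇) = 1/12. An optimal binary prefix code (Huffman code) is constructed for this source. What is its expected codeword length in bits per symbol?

2.5 bits/symbol

Repeatedly combine the two least-probable nodes; the expected code length is the sum of the merged weights.
merge 1/60 + 1/15 → 1/12
merge 1/12 + 1/12 → 1/6
merge 1/12 + 1/6 → 1/4
merge 11/60 + 1/4 → 13/30
merge 4/15 + 3/10 → 17/30
merge 13/30 + 17/30 → 1
L = 1/12 + 1/6 + 1/4 + 13/30 + 17/30 + 1 = 5/2 = 2.5 bits/symbol.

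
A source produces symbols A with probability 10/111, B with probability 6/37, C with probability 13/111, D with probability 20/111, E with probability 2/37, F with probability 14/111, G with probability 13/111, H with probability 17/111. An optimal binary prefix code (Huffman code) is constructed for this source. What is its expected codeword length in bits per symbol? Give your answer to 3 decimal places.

2.964 bits/symbol

Repeatedly combine the two least-probable nodes; the expected code length is the sum of the merged weights.
merge 2/37 + 10/111 → 16/111
merge 13/111 + 13/111 → 26/111
merge 14/111 + 16/111 → 10/37
merge 17/111 + 6/37 → 35/111
merge 20/111 + 26/111 → 46/111
merge 10/37 + 35/111 → 65/111
merge 46/111 + 65/111 → 1
L = 16/111 + 26/111 + 10/37 + 35/111 + 46/111 + 65/111 + 1 = 329/111 ≈ 2.964 bits/symbol.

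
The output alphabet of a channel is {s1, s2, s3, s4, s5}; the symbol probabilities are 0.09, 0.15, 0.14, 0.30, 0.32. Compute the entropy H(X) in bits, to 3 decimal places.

2.167 bits

H = −Σ pᵢ log₂ pᵢ.
−0.09·log₂(0.09) = 0.3127
−0.15·log₂(0.15) = 0.4105
−0.14·log₂(0.14) = 0.3971
−0.30·log₂(0.30) = 0.5211
−0.32·log₂(0.32) = 0.5260
Sum ≈ 2.1674 → 2.167 bits.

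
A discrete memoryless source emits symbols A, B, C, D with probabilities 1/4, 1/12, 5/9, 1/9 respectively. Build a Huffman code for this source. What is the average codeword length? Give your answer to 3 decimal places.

1.639 bits/symbol

Repeatedly combine the two least-probable nodes; the expected code length is the sum of the merged weights.
merge 1/12 + 1/9 → 7/36
merge 7/36 + 1/4 → 4/9
merge 4/9 + 5/9 → 1
L = 7/36 + 4/9 + 1 = 59/36 ≈ 1.639 bits/symbol.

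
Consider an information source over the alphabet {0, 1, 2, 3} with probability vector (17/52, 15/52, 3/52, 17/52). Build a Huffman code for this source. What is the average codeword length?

2 bits/symbol

Repeatedly combine the two least-probable nodes; the expected code length is the sum of the merged weights.
merge 3/52 + 15/52 → 9/26
merge 17/52 + 17/52 → 17/26
merge 9/26 + 17/26 → 1
L = 9/26 + 17/26 + 1 = 2 bits/symbol.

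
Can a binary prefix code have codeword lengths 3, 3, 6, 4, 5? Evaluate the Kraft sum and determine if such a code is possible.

0.359375; yes

With common denominator 2^6 = 64: Σ 2^(−ℓᵢ) = 8/64 + 8/64 + 1/64 + 4/64 + 2/64 = 23/64 = 0.359375.
Kraft's inequality requires Σ ≤ 1; here Σ = 0.359375 ≤ 1, so such a prefix code exists.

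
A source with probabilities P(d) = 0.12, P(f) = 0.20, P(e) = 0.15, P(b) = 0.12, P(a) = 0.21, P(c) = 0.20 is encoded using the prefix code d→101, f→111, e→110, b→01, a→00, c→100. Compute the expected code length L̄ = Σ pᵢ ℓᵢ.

2.67 bits/symbol

L̄ = Σ pᵢ·ℓᵢ = 0.12·3 + 0.20·3 + 0.15·3 + 0.12·2 + 0.21·2 + 0.20·3 = 2.67 bits/symbol.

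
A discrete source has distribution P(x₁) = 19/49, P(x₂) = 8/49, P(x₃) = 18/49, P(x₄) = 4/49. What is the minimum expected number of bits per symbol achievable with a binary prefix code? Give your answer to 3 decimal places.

1.857 bits/symbol

Repeatedly combine the two least-probable nodes; the expected code length is the sum of the merged weights.
merge 4/49 + 8/49 → 12/49
merge 12/49 + 18/49 → 30/49
merge 19/49 + 30/49 → 1
L = 12/49 + 30/49 + 1 = 13/7 ≈ 1.857 bits/symbol.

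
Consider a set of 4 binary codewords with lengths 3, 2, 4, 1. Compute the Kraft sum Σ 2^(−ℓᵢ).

With common denominator 2^4 = 16: Σ 2^(−ℓᵢ) = 2/16 + 4/16 + 1/16 + 8/16 = 15/16 = 0.9375.

0.9375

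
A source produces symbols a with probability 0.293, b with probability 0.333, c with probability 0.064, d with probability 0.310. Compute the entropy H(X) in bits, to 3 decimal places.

1.825 bits

H = −Σ pᵢ log₂ pᵢ.
−0.293·log₂(0.293) = 0.5189
−0.333·log₂(0.333) = 0.5283
−0.064·log₂(0.064) = 0.2538
−0.310·log₂(0.310) = 0.5238
Sum ≈ 1.8248 → 1.825 bits.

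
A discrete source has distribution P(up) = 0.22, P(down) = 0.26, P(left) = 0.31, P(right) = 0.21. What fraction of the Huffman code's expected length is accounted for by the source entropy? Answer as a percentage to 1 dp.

99.1%

Entropy H = −Σ p log₂ p ≈ 1.9825 bits.
Huffman merges: 21/100+11/50→43/100; 13/50+31/100→57/100; 43/100+57/100→1. L = 2 ≈ 2.0000.
Efficiency = H/L = 1.9825/2.0000 = 99.1%.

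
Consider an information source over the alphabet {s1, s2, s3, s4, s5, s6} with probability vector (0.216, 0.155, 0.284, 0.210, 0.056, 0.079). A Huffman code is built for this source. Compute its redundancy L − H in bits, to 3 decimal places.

0.020 bits

Entropy H = −Σ p log₂ p ≈ 2.4052 bits.
Huffman merges: 7/125+79/1000→27/200; 27/200+31/200→29/100; 21/100+27/125→213/500; 71/250+29/100→287/500; 213/500+287/500→1. L = 97/40 ≈ 2.4250.
L − H = 2.4250 − 2.4052 = 0.020 bits.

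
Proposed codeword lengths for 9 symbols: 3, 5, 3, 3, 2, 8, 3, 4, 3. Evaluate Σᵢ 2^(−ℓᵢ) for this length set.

0.97265625

With common denominator 2^8 = 256: Σ 2^(−ℓᵢ) = 32/256 + 8/256 + 32/256 + 32/256 + 64/256 + 1/256 + 32/256 + 16/256 + 32/256 = 249/256 = 0.97265625.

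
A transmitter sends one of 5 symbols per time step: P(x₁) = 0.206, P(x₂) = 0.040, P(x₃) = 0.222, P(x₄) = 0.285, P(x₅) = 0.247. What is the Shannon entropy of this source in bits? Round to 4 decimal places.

H = −Σ pᵢ log₂ pᵢ.
−0.206·log₂(0.206) = 0.4695
−0.040·log₂(0.040) = 0.1858
−0.222·log₂(0.222) = 0.4820
−0.285·log₂(0.285) = 0.5161
−0.247·log₂(0.247) = 0.4983
Sum ≈ 2.1518 → 2.1518 bits.

2.1518 bits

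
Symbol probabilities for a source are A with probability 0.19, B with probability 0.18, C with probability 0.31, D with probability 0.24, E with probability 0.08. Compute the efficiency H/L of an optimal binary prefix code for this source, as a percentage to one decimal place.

Entropy H = −Σ p log₂ p ≈ 2.2100 bits.
Huffman merges: 2/25+9/50→13/50; 19/100+6/25→43/100; 13/50+31/100→57/100; 43/100+57/100→1. L = 113/50 ≈ 2.2600.
Efficiency = H/L = 2.2100/2.2600 = 97.8%.

97.8%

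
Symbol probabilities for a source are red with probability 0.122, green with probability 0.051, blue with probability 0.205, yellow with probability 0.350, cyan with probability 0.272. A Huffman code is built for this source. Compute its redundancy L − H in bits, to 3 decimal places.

Entropy H = −Σ p log₂ p ≈ 2.0989 bits.
Huffman merges: 51/1000+61/500→173/1000; 173/1000+41/200→189/500; 34/125+7/20→311/500; 189/500+311/500→1. L = 2173/1000 ≈ 2.1730.
L − H = 2.1730 − 2.0989 = 0.074 bits.

0.074 bits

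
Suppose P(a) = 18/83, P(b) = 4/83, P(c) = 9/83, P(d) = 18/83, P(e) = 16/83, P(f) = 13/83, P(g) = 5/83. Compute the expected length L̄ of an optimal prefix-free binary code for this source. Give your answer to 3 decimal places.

2.675 bits/symbol

Repeatedly combine the two least-probable nodes; the expected code length is the sum of the merged weights.
merge 4/83 + 5/83 → 9/83
merge 9/83 + 9/83 → 18/83
merge 13/83 + 16/83 → 29/83
merge 18/83 + 18/83 → 36/83
merge 18/83 + 29/83 → 47/83
merge 36/83 + 47/83 → 1
L = 9/83 + 18/83 + 29/83 + 36/83 + 47/83 + 1 = 222/83 ≈ 2.675 bits/symbol.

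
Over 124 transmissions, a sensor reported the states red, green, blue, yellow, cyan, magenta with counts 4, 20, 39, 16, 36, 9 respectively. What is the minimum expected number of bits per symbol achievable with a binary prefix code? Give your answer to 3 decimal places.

Probabilities are the counts divided by 124.
Repeatedly combine the two least-probable nodes; the expected code length is the sum of the merged weights.
merge 1/31 + 9/124 → 13/124
merge 13/124 + 4/31 → 29/124
merge 5/31 + 29/124 → 49/124
merge 9/31 + 39/124 → 75/124
merge 49/124 + 75/124 → 1
L = 13/124 + 29/124 + 49/124 + 75/124 + 1 = 145/62 ≈ 2.339 bits/symbol.

2.339 bits/symbol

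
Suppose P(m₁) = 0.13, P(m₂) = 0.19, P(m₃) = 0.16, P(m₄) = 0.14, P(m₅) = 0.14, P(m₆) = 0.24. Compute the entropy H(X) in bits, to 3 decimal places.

2.549 bits

H = −Σ pᵢ log₂ pᵢ.
−0.13·log₂(0.13) = 0.3826
−0.19·log₂(0.19) = 0.4552
−0.16·log₂(0.16) = 0.4230
−0.14·log₂(0.14) = 0.3971
−0.14·log₂(0.14) = 0.3971
−0.24·log₂(0.24) = 0.4941
Sum ≈ 2.5492 → 2.549 bits.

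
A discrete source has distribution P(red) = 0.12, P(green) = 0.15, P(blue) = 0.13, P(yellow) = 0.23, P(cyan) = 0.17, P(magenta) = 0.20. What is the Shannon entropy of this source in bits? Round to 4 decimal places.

2.5469 bits

H = −Σ pᵢ log₂ pᵢ.
−0.12·log₂(0.12) = 0.3671
−0.15·log₂(0.15) = 0.4105
−0.13·log₂(0.13) = 0.3826
−0.23·log₂(0.23) = 0.4877
−0.17·log₂(0.17) = 0.4346
−0.20·log₂(0.20) = 0.4644
Sum ≈ 2.5469 → 2.5469 bits.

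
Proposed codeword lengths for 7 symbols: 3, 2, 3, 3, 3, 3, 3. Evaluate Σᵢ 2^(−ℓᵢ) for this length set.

With common denominator 2^3 = 8: Σ 2^(−ℓᵢ) = 1/8 + 2/8 + 1/8 + 1/8 + 1/8 + 1/8 + 1/8 = 8/8 = 1.

1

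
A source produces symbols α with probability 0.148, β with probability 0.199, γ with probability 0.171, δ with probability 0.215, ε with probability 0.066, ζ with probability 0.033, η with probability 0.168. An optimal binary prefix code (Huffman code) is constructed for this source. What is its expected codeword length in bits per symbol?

Repeatedly combine the two least-probable nodes; the expected code length is the sum of the merged weights.
merge 33/1000 + 33/500 → 99/1000
merge 99/1000 + 37/250 → 247/1000
merge 21/125 + 171/1000 → 339/1000
merge 199/1000 + 43/200 → 207/500
merge 247/1000 + 339/1000 → 293/500
merge 207/500 + 293/500 → 1
L = 99/1000 + 247/1000 + 339/1000 + 207/500 + 293/500 + 1 = 537/200 = 2.685 bits/symbol.

2.685 bits/symbol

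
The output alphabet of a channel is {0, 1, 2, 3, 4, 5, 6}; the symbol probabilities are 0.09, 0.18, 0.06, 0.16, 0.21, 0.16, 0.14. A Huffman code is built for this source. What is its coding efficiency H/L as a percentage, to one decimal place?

Entropy H = −Σ p log₂ p ≈ 2.7175 bits.
Huffman merges: 3/50+9/100→3/20; 7/50+3/20→29/100; 4/25+4/25→8/25; 9/50+21/100→39/100; 29/100+8/25→61/100; 39/100+61/100→1. L = 69/25 ≈ 2.7600.
Efficiency = H/L = 2.7175/2.7600 = 98.5%.

98.5%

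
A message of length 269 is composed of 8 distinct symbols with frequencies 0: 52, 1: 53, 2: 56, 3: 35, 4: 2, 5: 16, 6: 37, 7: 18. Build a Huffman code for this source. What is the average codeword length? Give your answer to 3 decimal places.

Probabilities are the counts divided by 269.
Repeatedly combine the two least-probable nodes; the expected code length is the sum of the merged weights.
merge 2/269 + 16/269 → 18/269
merge 18/269 + 18/269 → 36/269
merge 35/269 + 36/269 → 71/269
merge 37/269 + 52/269 → 89/269
merge 53/269 + 56/269 → 109/269
merge 71/269 + 89/269 → 160/269
merge 109/269 + 160/269 → 1
L = 18/269 + 36/269 + 71/269 + 89/269 + 109/269 + 160/269 + 1 = 752/269 ≈ 2.796 bits/symbol.

2.796 bits/symbol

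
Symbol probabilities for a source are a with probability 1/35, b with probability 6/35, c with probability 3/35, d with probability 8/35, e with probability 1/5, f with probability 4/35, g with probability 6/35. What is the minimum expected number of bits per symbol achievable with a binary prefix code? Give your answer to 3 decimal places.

2.686 bits/symbol

Repeatedly combine the two least-probable nodes; the expected code length is the sum of the merged weights.
merge 1/35 + 3/35 → 4/35
merge 4/35 + 4/35 → 8/35
merge 6/35 + 6/35 → 12/35
merge 1/5 + 8/35 → 3/7
merge 8/35 + 12/35 → 4/7
merge 3/7 + 4/7 → 1
L = 4/35 + 8/35 + 12/35 + 3/7 + 4/7 + 1 = 94/35 ≈ 2.686 bits/symbol.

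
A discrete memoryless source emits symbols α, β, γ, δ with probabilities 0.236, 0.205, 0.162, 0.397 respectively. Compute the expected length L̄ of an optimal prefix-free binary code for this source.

Repeatedly combine the two least-probable nodes; the expected code length is the sum of the merged weights.
merge 81/500 + 41/200 → 367/1000
merge 59/250 + 367/1000 → 603/1000
merge 397/1000 + 603/1000 → 1
L = 367/1000 + 603/1000 + 1 = 197/100 = 1.97 bits/symbol.

1.97 bits/symbol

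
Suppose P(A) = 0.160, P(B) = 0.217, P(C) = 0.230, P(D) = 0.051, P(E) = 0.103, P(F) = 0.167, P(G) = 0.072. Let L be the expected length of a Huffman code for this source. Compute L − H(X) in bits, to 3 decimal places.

0.026 bits

Entropy H = −Σ p log₂ p ≈ 2.6502 bits.
Huffman merges: 51/1000+9/125→123/1000; 103/1000+123/1000→113/500; 4/25+167/1000→327/1000; 217/1000+113/500→443/1000; 23/100+327/1000→557/1000; 443/1000+557/1000→1. L = 669/250 ≈ 2.6760.
L − H = 2.6760 − 2.6502 = 0.026 bits.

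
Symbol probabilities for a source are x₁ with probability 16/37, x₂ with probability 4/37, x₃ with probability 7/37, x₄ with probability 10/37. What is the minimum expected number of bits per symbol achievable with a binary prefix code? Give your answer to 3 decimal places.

1.865 bits/symbol

Repeatedly combine the two least-probable nodes; the expected code length is the sum of the merged weights.
merge 4/37 + 7/37 → 11/37
merge 10/37 + 11/37 → 21/37
merge 16/37 + 21/37 → 1
L = 11/37 + 21/37 + 1 = 69/37 ≈ 1.865 bits/symbol.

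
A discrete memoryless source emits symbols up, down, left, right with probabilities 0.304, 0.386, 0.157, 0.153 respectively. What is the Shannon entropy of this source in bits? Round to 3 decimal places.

1.886 bits

H = −Σ pᵢ log₂ pᵢ.
−0.304·log₂(0.304) = 0.5222
−0.386·log₂(0.386) = 0.5301
−0.157·log₂(0.157) = 0.4194
−0.153·log₂(0.153) = 0.4144
Sum ≈ 1.8861 → 1.886 bits.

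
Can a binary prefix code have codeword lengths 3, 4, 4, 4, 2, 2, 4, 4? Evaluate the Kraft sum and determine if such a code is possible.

With common denominator 2^4 = 16: Σ 2^(−ℓᵢ) = 2/16 + 1/16 + 1/16 + 1/16 + 4/16 + 4/16 + 1/16 + 1/16 = 15/16 = 0.9375.
Kraft's inequality requires Σ ≤ 1; here Σ = 0.9375 ≤ 1, so such a prefix code exists.

0.9375; yes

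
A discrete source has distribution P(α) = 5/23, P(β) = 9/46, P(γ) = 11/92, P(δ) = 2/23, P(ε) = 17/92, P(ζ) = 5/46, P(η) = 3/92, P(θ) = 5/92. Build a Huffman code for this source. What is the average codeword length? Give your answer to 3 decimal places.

Repeatedly combine the two least-probable nodes; the expected code length is the sum of the merged weights.
merge 3/92 + 5/92 → 2/23
merge 2/23 + 2/23 → 4/23
merge 5/46 + 11/92 → 21/92
merge 4/23 + 17/92 → 33/92
merge 9/46 + 5/23 → 19/46
merge 21/92 + 33/92 → 27/46
merge 19/46 + 27/46 → 1
L = 2/23 + 4/23 + 21/92 + 33/92 + 19/46 + 27/46 + 1 = 131/46 ≈ 2.848 bits/symbol.

2.848 bits/symbol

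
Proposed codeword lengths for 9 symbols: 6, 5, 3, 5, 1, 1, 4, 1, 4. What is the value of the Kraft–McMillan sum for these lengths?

With common denominator 2^6 = 64: Σ 2^(−ℓᵢ) = 1/64 + 2/64 + 8/64 + 2/64 + 32/64 + 32/64 + 4/64 + 32/64 + 4/64 = 117/64 = 1.828125.

1.828125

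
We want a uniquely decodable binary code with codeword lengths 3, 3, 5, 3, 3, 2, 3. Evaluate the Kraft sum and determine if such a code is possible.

0.90625; yes

With common denominator 2^5 = 32: Σ 2^(−ℓᵢ) = 4/32 + 4/32 + 1/32 + 4/32 + 4/32 + 8/32 + 4/32 = 29/32 = 0.90625.
Kraft's inequality requires Σ ≤ 1; here Σ = 0.90625 ≤ 1, so such a prefix code exists.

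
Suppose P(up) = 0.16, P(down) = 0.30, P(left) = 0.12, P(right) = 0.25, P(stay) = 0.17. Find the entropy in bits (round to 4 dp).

H = −Σ pᵢ log₂ pᵢ.
−0.16·log₂(0.16) = 0.4230
−0.30·log₂(0.30) = 0.5211
−0.12·log₂(0.12) = 0.3671
−0.25·log₂(0.25) = 0.5000
−0.17·log₂(0.17) = 0.4346
Sum ≈ 2.2458 → 2.2458 bits.

2.2458 bits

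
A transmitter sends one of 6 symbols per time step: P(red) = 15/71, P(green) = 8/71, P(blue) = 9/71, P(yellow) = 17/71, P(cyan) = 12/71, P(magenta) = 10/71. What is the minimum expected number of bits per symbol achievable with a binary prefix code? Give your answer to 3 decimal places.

2.549 bits/symbol

Repeatedly combine the two least-probable nodes; the expected code length is the sum of the merged weights.
merge 8/71 + 9/71 → 17/71
merge 10/71 + 12/71 → 22/71
merge 15/71 + 17/71 → 32/71
merge 17/71 + 22/71 → 39/71
merge 32/71 + 39/71 → 1
L = 17/71 + 22/71 + 32/71 + 39/71 + 1 = 181/71 ≈ 2.549 bits/symbol.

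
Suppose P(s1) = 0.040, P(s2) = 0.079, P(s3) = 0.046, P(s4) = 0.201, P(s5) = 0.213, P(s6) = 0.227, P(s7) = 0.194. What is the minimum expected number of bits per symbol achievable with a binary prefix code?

2.61 bits/symbol

Repeatedly combine the two least-probable nodes; the expected code length is the sum of the merged weights.
merge 1/25 + 23/500 → 43/500
merge 79/1000 + 43/500 → 33/200
merge 33/200 + 97/500 → 359/1000
merge 201/1000 + 213/1000 → 207/500
merge 227/1000 + 359/1000 → 293/500
merge 207/500 + 293/500 → 1
L = 43/500 + 33/200 + 359/1000 + 207/500 + 293/500 + 1 = 261/100 = 2.61 bits/symbol.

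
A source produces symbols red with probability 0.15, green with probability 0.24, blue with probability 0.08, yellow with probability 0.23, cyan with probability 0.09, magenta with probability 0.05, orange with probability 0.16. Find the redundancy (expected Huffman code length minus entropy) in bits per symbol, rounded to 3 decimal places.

0.024 bits

Entropy H = −Σ p log₂ p ≈ 2.6356 bits.
Huffman merges: 1/20+2/25→13/100; 9/100+13/100→11/50; 3/20+4/25→31/100; 11/50+23/100→9/20; 6/25+31/100→11/20; 9/20+11/20→1. L = 133/50 ≈ 2.6600.
L − H = 2.6600 − 2.6356 = 0.024 bits.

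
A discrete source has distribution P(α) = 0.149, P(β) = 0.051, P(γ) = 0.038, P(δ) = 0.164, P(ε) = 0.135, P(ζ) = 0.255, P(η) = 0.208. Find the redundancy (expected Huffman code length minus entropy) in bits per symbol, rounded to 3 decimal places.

0.027 bits

Entropy H = −Σ p log₂ p ≈ 2.5992 bits.
Huffman merges: 19/500+51/1000→89/1000; 89/1000+27/200→28/125; 149/1000+41/250→313/1000; 26/125+28/125→54/125; 51/200+313/1000→71/125; 54/125+71/125→1. L = 1313/500 ≈ 2.6260.
L − H = 2.6260 − 2.5992 = 0.027 bits.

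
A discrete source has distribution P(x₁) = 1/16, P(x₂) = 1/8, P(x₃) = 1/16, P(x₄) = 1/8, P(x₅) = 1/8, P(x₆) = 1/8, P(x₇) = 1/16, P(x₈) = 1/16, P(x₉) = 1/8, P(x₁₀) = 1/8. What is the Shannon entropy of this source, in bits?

3.25 bits

Each probability is a power of 1/2, so log₂(1/p) is an integer.
H = Σ p·log₂(1/p) = 1/16·4 + 1/8·3 + 1/16·4 + 1/8·3 + 1/8·3 + 1/8·3 + 1/16·4 + 1/16·4 + 1/8·3 + 1/8·3 = 3.25 bits.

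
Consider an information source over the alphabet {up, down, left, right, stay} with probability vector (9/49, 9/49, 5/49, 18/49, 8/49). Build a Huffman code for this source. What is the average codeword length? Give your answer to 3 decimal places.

2.265 bits/symbol

Repeatedly combine the two least-probable nodes; the expected code length is the sum of the merged weights.
merge 5/49 + 8/49 → 13/49
merge 9/49 + 9/49 → 18/49
merge 13/49 + 18/49 → 31/49
merge 18/49 + 31/49 → 1
L = 13/49 + 18/49 + 31/49 + 1 = 111/49 ≈ 2.265 bits/symbol.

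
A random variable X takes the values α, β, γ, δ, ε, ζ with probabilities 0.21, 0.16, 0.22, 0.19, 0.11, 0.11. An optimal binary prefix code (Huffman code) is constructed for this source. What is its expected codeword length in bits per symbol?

Repeatedly combine the two least-probable nodes; the expected code length is the sum of the merged weights.
merge 11/100 + 11/100 → 11/50
merge 4/25 + 19/100 → 7/20
merge 21/100 + 11/50 → 43/100
merge 11/50 + 7/20 → 57/100
merge 43/100 + 57/100 → 1
L = 11/50 + 7/20 + 43/100 + 57/100 + 1 = 257/100 = 2.57 bits/symbol.

2.57 bits/symbol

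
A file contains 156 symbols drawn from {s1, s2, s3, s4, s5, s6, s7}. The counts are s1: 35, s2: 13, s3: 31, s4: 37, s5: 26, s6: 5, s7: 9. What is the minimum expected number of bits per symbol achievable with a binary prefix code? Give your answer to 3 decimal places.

2.603 bits/symbol

Probabilities are the counts divided by 156.
Repeatedly combine the two least-probable nodes; the expected code length is the sum of the merged weights.
merge 5/156 + 3/52 → 7/78
merge 1/12 + 7/78 → 9/52
merge 1/6 + 9/52 → 53/156
merge 31/156 + 35/156 → 11/26
merge 37/156 + 53/156 → 15/26
merge 11/26 + 15/26 → 1
L = 7/78 + 9/52 + 53/156 + 11/26 + 15/26 + 1 = 203/78 ≈ 2.603 bits/symbol.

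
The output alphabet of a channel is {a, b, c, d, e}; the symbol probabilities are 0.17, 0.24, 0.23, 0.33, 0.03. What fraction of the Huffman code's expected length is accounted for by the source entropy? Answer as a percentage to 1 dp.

95.3%

Entropy H = −Σ p log₂ p ≈ 2.0960 bits.
Huffman merges: 3/100+17/100→1/5; 1/5+23/100→43/100; 6/25+33/100→57/100; 43/100+57/100→1. L = 11/5 ≈ 2.2000.
Efficiency = H/L = 2.0960/2.2000 = 95.3%.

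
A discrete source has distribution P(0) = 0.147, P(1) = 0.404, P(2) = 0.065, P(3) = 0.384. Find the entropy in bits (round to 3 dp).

1.721 bits

H = −Σ pᵢ log₂ pᵢ.
−0.147·log₂(0.147) = 0.4066
−0.404·log₂(0.404) = 0.5283
−0.065·log₂(0.065) = 0.2563
−0.384·log₂(0.384) = 0.5302
Sum ≈ 1.7214 → 1.721 bits.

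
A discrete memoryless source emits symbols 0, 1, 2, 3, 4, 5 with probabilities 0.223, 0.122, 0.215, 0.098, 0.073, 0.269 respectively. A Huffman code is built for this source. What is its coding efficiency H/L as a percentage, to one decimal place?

Entropy H = −Σ p log₂ p ≈ 2.4435 bits.
Huffman merges: 73/1000+49/500→171/1000; 61/500+171/1000→293/1000; 43/200+223/1000→219/500; 269/1000+293/1000→281/500; 219/500+281/500→1. L = 308/125 ≈ 2.4640.
Efficiency = H/L = 2.4435/2.4640 = 99.2%.

99.2%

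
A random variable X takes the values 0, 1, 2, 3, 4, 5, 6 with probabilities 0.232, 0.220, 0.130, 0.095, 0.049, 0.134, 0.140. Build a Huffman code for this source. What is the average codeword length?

Repeatedly combine the two least-probable nodes; the expected code length is the sum of the merged weights.
merge 49/1000 + 19/200 → 18/125
merge 13/100 + 67/500 → 33/125
merge 7/50 + 18/125 → 71/250
merge 11/50 + 29/125 → 113/250
merge 33/125 + 71/250 → 137/250
merge 113/250 + 137/250 → 1
L = 18/125 + 33/125 + 71/250 + 113/250 + 137/250 + 1 = 673/250 = 2.692 bits/symbol.

2.692 bits/symbol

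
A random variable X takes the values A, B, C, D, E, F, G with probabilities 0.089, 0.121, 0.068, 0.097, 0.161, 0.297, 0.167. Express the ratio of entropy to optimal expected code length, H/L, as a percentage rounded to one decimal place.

Entropy H = −Σ p log₂ p ≈ 2.6451 bits.
Huffman merges: 17/250+89/1000→157/1000; 97/1000+121/1000→109/500; 157/1000+161/1000→159/500; 167/1000+109/500→77/200; 297/1000+159/500→123/200; 77/200+123/200→1. L = 2693/1000 ≈ 2.6930.
Efficiency = H/L = 2.6451/2.6930 = 98.2%.

98.2%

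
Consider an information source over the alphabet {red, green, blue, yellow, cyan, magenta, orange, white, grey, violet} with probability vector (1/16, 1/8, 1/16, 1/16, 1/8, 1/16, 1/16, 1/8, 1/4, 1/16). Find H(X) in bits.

3.125 bits

Each probability is a power of 1/2, so log₂(1/p) is an integer.
H = Σ p·log₂(1/p) = 1/16·4 + 1/8·3 + 1/16·4 + 1/16·4 + 1/8·3 + 1/16·4 + 1/16·4 + 1/8·3 + 1/4·2 + 1/16·4 = 3.125 bits.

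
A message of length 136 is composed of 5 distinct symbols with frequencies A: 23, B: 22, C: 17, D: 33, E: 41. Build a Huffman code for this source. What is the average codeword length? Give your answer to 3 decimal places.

Probabilities are the counts divided by 136.
Repeatedly combine the two least-probable nodes; the expected code length is the sum of the merged weights.
merge 1/8 + 11/68 → 39/136
merge 23/136 + 33/136 → 7/17
merge 39/136 + 41/136 → 10/17
merge 7/17 + 10/17 → 1
L = 39/136 + 7/17 + 10/17 + 1 = 311/136 ≈ 2.287 bits/symbol.

2.287 bits/symbol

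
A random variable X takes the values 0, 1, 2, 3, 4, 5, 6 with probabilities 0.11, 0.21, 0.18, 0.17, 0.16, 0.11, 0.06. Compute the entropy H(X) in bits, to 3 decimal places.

2.720 bits

H = −Σ pᵢ log₂ pᵢ.
−0.11·log₂(0.11) = 0.3503
−0.21·log₂(0.21) = 0.4728
−0.18·log₂(0.18) = 0.4453
−0.17·log₂(0.17) = 0.4346
−0.16·log₂(0.16) = 0.4230
−0.11·log₂(0.11) = 0.3503
−0.06·log₂(0.06) = 0.2435
Sum ≈ 2.7198 → 2.720 bits.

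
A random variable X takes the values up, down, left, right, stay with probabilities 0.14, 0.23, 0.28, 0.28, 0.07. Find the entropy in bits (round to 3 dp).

2.182 bits

H = −Σ pᵢ log₂ pᵢ.
−0.14·log₂(0.14) = 0.3971
−0.23·log₂(0.23) = 0.4877
−0.28·log₂(0.28) = 0.5142
−0.28·log₂(0.28) = 0.5142
−0.07·log₂(0.07) = 0.2686
Sum ≈ 2.1818 → 2.182 bits.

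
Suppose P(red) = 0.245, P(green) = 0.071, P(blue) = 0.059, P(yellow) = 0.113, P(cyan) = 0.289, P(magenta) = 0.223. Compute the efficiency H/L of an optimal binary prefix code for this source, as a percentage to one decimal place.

99.7%

Entropy H = −Σ p log₂ p ≈ 2.3648 bits.
Huffman merges: 59/1000+71/1000→13/100; 113/1000+13/100→243/1000; 223/1000+243/1000→233/500; 49/200+289/1000→267/500; 233/500+267/500→1. L = 2373/1000 ≈ 2.3730.
Efficiency = H/L = 2.3648/2.3730 = 99.7%.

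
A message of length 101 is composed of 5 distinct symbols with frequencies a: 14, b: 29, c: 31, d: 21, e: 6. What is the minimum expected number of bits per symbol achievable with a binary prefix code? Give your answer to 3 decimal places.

2.198 bits/symbol

Probabilities are the counts divided by 101.
Repeatedly combine the two least-probable nodes; the expected code length is the sum of the merged weights.
merge 6/101 + 14/101 → 20/101
merge 20/101 + 21/101 → 41/101
merge 29/101 + 31/101 → 60/101
merge 41/101 + 60/101 → 1
L = 20/101 + 41/101 + 60/101 + 1 = 222/101 ≈ 2.198 bits/symbol.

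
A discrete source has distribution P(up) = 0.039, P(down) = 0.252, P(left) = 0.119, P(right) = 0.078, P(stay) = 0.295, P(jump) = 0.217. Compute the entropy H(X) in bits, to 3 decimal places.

2.334 bits

H = −Σ pᵢ log₂ pᵢ.
−0.039·log₂(0.039) = 0.1825
−0.252·log₂(0.252) = 0.5011
−0.119·log₂(0.119) = 0.3654
−0.078·log₂(0.078) = 0.2871
−0.295·log₂(0.295) = 0.5196
−0.217·log₂(0.217) = 0.4783
Sum ≈ 2.3340 → 2.334 bits.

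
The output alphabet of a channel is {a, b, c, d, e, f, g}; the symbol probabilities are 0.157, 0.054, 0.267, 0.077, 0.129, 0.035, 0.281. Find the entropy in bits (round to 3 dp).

H = −Σ pᵢ log₂ pᵢ.
−0.157·log₂(0.157) = 0.4194
−0.054·log₂(0.054) = 0.2274
−0.267·log₂(0.267) = 0.5087
−0.077·log₂(0.077) = 0.2848
−0.129·log₂(0.129) = 0.3811
−0.035·log₂(0.035) = 0.1693
−0.281·log₂(0.281) = 0.5146
Sum ≈ 2.5053 → 2.505 bits.

2.505 bits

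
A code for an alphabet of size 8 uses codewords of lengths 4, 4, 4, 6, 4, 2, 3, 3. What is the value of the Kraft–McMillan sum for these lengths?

0.765625

With common denominator 2^6 = 64: Σ 2^(−ℓᵢ) = 4/64 + 4/64 + 4/64 + 1/64 + 4/64 + 16/64 + 8/64 + 8/64 = 49/64 = 0.765625.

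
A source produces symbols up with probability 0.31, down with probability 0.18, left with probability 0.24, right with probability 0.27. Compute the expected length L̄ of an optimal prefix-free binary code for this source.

Repeatedly combine the two least-probable nodes; the expected code length is the sum of the merged weights.
merge 9/50 + 6/25 → 21/50
merge 27/100 + 31/100 → 29/50
merge 21/50 + 29/50 → 1
L = 21/50 + 29/50 + 1 = 2 bits/symbol.

2 bits/symbol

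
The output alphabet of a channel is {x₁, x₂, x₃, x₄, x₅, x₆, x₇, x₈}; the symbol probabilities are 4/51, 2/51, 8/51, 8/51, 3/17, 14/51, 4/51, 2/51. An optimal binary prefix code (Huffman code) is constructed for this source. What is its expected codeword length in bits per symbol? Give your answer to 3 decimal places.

Repeatedly combine the two least-probable nodes; the expected code length is the sum of the merged weights.
merge 2/51 + 2/51 → 4/51
merge 4/51 + 4/51 → 8/51
merge 4/51 + 8/51 → 4/17
merge 8/51 + 8/51 → 16/51
merge 3/17 + 4/17 → 7/17
merge 14/51 + 16/51 → 10/17
merge 7/17 + 10/17 → 1
L = 4/51 + 8/51 + 4/17 + 16/51 + 7/17 + 10/17 + 1 = 142/51 ≈ 2.784 bits/symbol.

2.784 bits/symbol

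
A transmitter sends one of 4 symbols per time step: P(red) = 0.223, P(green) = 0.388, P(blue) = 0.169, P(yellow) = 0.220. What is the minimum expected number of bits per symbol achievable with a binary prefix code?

Repeatedly combine the two least-probable nodes; the expected code length is the sum of the merged weights.
merge 169/1000 + 11/50 → 389/1000
merge 223/1000 + 97/250 → 611/1000
merge 389/1000 + 611/1000 → 1
L = 389/1000 + 611/1000 + 1 = 2 bits/symbol.

2 bits/symbol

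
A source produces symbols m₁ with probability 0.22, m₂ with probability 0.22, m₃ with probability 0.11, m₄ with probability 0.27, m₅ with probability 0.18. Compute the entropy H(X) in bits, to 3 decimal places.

H = −Σ pᵢ log₂ pᵢ.
−0.22·log₂(0.22) = 0.4806
−0.22·log₂(0.22) = 0.4806
−0.11·log₂(0.11) = 0.3503
−0.27·log₂(0.27) = 0.5100
−0.18·log₂(0.18) = 0.4453
Sum ≈ 2.2668 → 2.267 bits.

2.267 bits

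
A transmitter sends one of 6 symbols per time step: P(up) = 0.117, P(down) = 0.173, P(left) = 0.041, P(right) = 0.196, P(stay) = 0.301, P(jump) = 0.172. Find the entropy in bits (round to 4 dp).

H = −Σ pᵢ log₂ pᵢ.
−0.117·log₂(0.117) = 0.3622
−0.173·log₂(0.173) = 0.4379
−0.041·log₂(0.041) = 0.1889
−0.196·log₂(0.196) = 0.4608
−0.301·log₂(0.301) = 0.5214
−0.172·log₂(0.172) = 0.4368
Sum ≈ 2.4080 → 2.4080 bits.

2.4080 bits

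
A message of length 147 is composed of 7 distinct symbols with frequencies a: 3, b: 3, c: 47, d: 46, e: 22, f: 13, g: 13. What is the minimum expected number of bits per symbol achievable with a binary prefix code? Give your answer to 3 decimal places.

2.388 bits/symbol

Probabilities are the counts divided by 147.
Repeatedly combine the two least-probable nodes; the expected code length is the sum of the merged weights.
merge 1/49 + 1/49 → 2/49
merge 2/49 + 13/147 → 19/147
merge 13/147 + 19/147 → 32/147
merge 22/147 + 32/147 → 18/49
merge 46/147 + 47/147 → 31/49
merge 18/49 + 31/49 → 1
L = 2/49 + 19/147 + 32/147 + 18/49 + 31/49 + 1 = 117/49 ≈ 2.388 bits/symbol.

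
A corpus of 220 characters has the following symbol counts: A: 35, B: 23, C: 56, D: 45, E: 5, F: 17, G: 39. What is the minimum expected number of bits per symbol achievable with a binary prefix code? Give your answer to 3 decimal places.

Probabilities are the counts divided by 220.
Repeatedly combine the two least-probable nodes; the expected code length is the sum of the merged weights.
merge 1/44 + 17/220 → 1/10
merge 1/10 + 23/220 → 9/44
merge 7/44 + 39/220 → 37/110
merge 9/44 + 9/44 → 9/22
merge 14/55 + 37/110 → 13/22
merge 9/22 + 13/22 → 1
L = 1/10 + 9/44 + 37/110 + 9/22 + 13/22 + 1 = 581/220 ≈ 2.641 bits/symbol.

2.641 bits/symbol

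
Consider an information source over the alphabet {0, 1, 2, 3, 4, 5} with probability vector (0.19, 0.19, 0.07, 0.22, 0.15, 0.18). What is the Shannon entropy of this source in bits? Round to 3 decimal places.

H = −Σ pᵢ log₂ pᵢ.
−0.19·log₂(0.19) = 0.4552
−0.19·log₂(0.19) = 0.4552
−0.07·log₂(0.07) = 0.2686
−0.22·log₂(0.22) = 0.4806
−0.15·log₂(0.15) = 0.4105
−0.18·log₂(0.18) = 0.4453
Sum ≈ 2.5154 → 2.515 bits.

2.515 bits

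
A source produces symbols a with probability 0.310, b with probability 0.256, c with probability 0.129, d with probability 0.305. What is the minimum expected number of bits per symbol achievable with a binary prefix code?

2 bits/symbol

Repeatedly combine the two least-probable nodes; the expected code length is the sum of the merged weights.
merge 129/1000 + 32/125 → 77/200
merge 61/200 + 31/100 → 123/200
merge 77/200 + 123/200 → 1
L = 77/200 + 123/200 + 1 = 2 bits/symbol.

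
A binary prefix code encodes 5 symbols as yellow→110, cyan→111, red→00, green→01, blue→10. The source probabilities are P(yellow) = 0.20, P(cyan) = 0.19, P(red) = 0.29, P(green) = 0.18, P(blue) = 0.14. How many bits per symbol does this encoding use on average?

L̄ = Σ pᵢ·ℓᵢ = 0.20·3 + 0.19·3 + 0.29·2 + 0.18·2 + 0.14·2 = 2.39 bits/symbol.

2.39 bits/symbol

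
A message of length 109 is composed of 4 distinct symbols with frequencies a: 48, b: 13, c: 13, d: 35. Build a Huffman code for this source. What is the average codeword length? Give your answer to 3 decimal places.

1.798 bits/symbol

Probabilities are the counts divided by 109.
Repeatedly combine the two least-probable nodes; the expected code length is the sum of the merged weights.
merge 13/109 + 13/109 → 26/109
merge 26/109 + 35/109 → 61/109
merge 48/109 + 61/109 → 1
L = 26/109 + 61/109 + 1 = 196/109 ≈ 1.798 bits/symbol.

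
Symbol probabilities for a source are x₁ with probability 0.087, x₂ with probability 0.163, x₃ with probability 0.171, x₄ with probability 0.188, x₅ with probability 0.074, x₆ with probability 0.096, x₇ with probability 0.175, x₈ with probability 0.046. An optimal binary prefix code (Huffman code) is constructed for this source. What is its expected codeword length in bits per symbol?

2.932 bits/symbol

Repeatedly combine the two least-probable nodes; the expected code length is the sum of the merged weights.
merge 23/500 + 37/500 → 3/25
merge 87/1000 + 12/125 → 183/1000
merge 3/25 + 163/1000 → 283/1000
merge 171/1000 + 7/40 → 173/500
merge 183/1000 + 47/250 → 371/1000
merge 283/1000 + 173/500 → 629/1000
merge 371/1000 + 629/1000 → 1
L = 3/25 + 183/1000 + 283/1000 + 173/500 + 371/1000 + 629/1000 + 1 = 733/250 = 2.932 bits/symbol.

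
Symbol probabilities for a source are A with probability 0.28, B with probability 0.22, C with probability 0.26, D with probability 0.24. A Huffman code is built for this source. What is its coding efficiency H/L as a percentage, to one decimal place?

99.7%

Entropy H = −Σ p log₂ p ≈ 1.9942 bits.
Huffman merges: 11/50+6/25→23/50; 13/50+7/25→27/50; 23/50+27/50→1. L = 2 ≈ 2.0000.
Efficiency = H/L = 1.9942/2.0000 = 99.7%.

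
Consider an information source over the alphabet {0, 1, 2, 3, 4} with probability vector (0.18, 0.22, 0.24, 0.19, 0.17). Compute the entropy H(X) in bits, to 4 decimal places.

2.3098 bits

H = −Σ pᵢ log₂ pᵢ.
−0.18·log₂(0.18) = 0.4453
−0.22·log₂(0.22) = 0.4806
−0.24·log₂(0.24) = 0.4941
−0.19·log₂(0.19) = 0.4552
−0.17·log₂(0.17) = 0.4346
Sum ≈ 2.3098 → 2.3098 bits.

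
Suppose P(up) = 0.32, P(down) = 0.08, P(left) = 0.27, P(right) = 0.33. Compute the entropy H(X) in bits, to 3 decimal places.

H = −Σ pᵢ log₂ pᵢ.
−0.32·log₂(0.32) = 0.5260
−0.08·log₂(0.08) = 0.2915
−0.27·log₂(0.27) = 0.5100
−0.33·log₂(0.33) = 0.5278
Sum ≈ 1.8554 → 1.855 bits.

1.855 bits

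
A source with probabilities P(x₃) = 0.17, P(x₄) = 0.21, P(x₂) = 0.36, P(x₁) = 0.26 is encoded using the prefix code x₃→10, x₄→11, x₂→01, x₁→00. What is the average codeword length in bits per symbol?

2 bits/symbol

L̄ = Σ pᵢ·ℓᵢ = 0.17·2 + 0.21·2 + 0.36·2 + 0.26·2 = 2 bits/symbol.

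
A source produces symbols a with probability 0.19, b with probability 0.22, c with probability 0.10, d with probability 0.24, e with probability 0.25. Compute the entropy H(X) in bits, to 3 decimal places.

2.262 bits

H = −Σ pᵢ log₂ pᵢ.
−0.19·log₂(0.19) = 0.4552
−0.22·log₂(0.22) = 0.4806
−0.10·log₂(0.10) = 0.3322
−0.24·log₂(0.24) = 0.4941
−0.25·log₂(0.25) = 0.5000
Sum ≈ 2.2621 → 2.262 bits.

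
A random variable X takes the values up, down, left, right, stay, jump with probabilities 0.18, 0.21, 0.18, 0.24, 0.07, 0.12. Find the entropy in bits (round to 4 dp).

H = −Σ pᵢ log₂ pᵢ.
−0.18·log₂(0.18) = 0.4453
−0.21·log₂(0.21) = 0.4728
−0.18·log₂(0.18) = 0.4453
−0.24·log₂(0.24) = 0.4941
−0.07·log₂(0.07) = 0.2686
−0.12·log₂(0.12) = 0.3671
Sum ≈ 2.4932 → 2.4932 bits.

2.4932 bits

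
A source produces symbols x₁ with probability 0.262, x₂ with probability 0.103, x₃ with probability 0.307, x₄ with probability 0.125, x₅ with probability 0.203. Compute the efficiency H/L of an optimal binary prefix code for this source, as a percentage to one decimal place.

Entropy H = −Σ p log₂ p ≈ 2.2091 bits.
Huffman merges: 103/1000+1/8→57/250; 203/1000+57/250→431/1000; 131/500+307/1000→569/1000; 431/1000+569/1000→1. L = 557/250 ≈ 2.2280.
Efficiency = H/L = 2.2091/2.2280 = 99.2%.

99.2%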